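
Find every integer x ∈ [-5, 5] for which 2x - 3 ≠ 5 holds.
Holds for: {-5, -4, -3, -2, -1, 0, 1, 2, 3, 5}
Fails for: {4}

Answer: {-5, -4, -3, -2, -1, 0, 1, 2, 3, 5}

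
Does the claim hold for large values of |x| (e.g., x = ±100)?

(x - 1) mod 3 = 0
x = 100: LHS = (100 - 1) mod 3 = 99 mod 3 = 0; 0 = 0 — holds
x = -100: LHS = ((-100) - 1) mod 3 = (-101) mod 3 = 1; 1 = 0 — FAILS

Answer: Partially: holds for x = 100, fails for x = -100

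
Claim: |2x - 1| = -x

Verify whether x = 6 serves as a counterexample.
Substitute x = 6 into the relation:
x = 6: LHS = |2·6 - 1| = |11| = 11; 11 = -6 — FAILS

Since the claim fails at x = 6, this value is a counterexample.

Answer: Yes, x = 6 is a counterexample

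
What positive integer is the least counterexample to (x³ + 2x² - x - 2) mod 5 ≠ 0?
Testing positive integers:
x = 1: LHS = (1³ + 2·1² - 1 - 2) mod 5 = 0 mod 5 = 0; 0 ≠ 0 — FAILS  ← smallest positive counterexample

Answer: x = 1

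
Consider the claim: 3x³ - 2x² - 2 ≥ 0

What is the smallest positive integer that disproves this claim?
Testing positive integers:
x = 1: LHS = 3·1³ - 2·1² - 2 = -1; -1 ≥ 0 — FAILS  ← smallest positive counterexample

Answer: x = 1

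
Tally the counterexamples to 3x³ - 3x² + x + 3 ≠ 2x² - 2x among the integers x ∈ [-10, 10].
Track d = LHS − RHS over the integers in [-10, 10]. Equality would need d = 0, but d changes sign only between consecutive integers, jumping over 0:
x = -1: LHS = 3·(-1)³ - 3·(-1)² + (-1) + 3 = -4, RHS = 2·(-1)² - 2·(-1) = 4; -4 ≠ 4 — holds  (d = -8)
x = 0: LHS = 3·0³ - 3·0² + 0 + 3 = 3, RHS = 2·0² - 2·0 = 0; 3 ≠ 0 — holds  (d = 3)
Away from these crossings d keeps a constant sign, and checking every integer in [-10, 10] confirms d ≠ 0 throughout. Hence the two sides are never equal, so the relation holds for every integer in [-10, 10].

No counterexample appears in that range.

Answer: 0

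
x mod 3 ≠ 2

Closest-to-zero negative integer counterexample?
Testing negative integers from -1 downward:
x = -1: LHS = (-1) mod 3 = 2; 2 ≠ 2 — FAILS  ← closest negative counterexample to 0

Answer: x = -1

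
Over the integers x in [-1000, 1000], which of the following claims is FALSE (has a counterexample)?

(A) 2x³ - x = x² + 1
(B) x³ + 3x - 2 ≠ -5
(A) x = 0: LHS = 2·0³ - 0 = 0, RHS = 0² + 1 = 1; 0 = 1 — FAILS

(B) Track d = LHS − RHS over the integers in [-1000, 1000]. Equality would need d = 0, but d changes sign only between consecutive integers, jumping over 0:
x = -1: LHS = (-1)³ + 3·(-1) - 2 = -6; -6 ≠ -5 — holds  (d = -1)
x = 0: LHS = 0³ + 3·0 - 2 = -2; -2 ≠ -5 — holds  (d = 3)
Away from these crossings d keeps a constant sign, and checking every integer in [-1000, 1000] confirms d ≠ 0 throughout. Hence the two sides are never equal, so the relation holds for every integer in [-1000, 1000].

Only (A) has a counterexample.

Answer: A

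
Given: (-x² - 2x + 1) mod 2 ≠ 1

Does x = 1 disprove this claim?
Substitute x = 1 into the relation:
x = 1: LHS = (-1² - 2·1 + 1) mod 2 = (-2) mod 2 = 0; 0 ≠ 1 — holds

The claim holds here, so x = 1 is not a counterexample. (A counterexample exists elsewhere, e.g. x = 0.)

Answer: No, x = 1 is not a counterexample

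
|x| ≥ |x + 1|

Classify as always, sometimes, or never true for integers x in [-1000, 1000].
Holds at x = -1: LHS = |-1| = 1, RHS = |(-1) + 1| = |0| = 0; 1 ≥ 0 — holds
Fails at x = 0: LHS = |0| = 0, RHS = |0 + 1| = |1| = 1; 0 ≥ 1 — FAILS
It is satisfied by some integers in the range but not all.

Answer: Sometimes true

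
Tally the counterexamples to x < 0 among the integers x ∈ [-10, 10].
Counterexamples in [-10, 10]: {0, 1, 2, 3, 4, 5, 6, 7, 8, 9, 10}.

Counting them gives 11 values.

Answer: 11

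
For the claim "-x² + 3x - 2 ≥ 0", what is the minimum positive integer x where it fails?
Testing positive integers:
x = 1: LHS = -1² + 3·1 - 2 = 0; 0 ≥ 0 — holds
x = 2: LHS = -2² + 3·2 - 2 = 0; 0 ≥ 0 — holds
x = 3: LHS = -3² + 3·3 - 2 = -2; -2 ≥ 0 — FAILS  ← smallest positive counterexample

Answer: x = 3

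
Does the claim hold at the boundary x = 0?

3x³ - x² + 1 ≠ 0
x = 0: LHS = 3·0³ - 0² + 1 = 1; 1 ≠ 0 — holds

The relation is satisfied at x = 0.

Answer: Yes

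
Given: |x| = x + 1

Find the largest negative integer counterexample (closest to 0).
Testing negative integers from -1 downward:
x = -1: LHS = |-1| = 1, RHS = (-1) + 1 = 0; 1 = 0 — FAILS  ← closest negative counterexample to 0

Answer: x = -1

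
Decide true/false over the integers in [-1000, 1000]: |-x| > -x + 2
The claim fails at x = 0:
x = 0: LHS = |-0| = |0| = 0, RHS = -0 + 2 = 2; 0 > 2 — FAILS

Because a single integer refutes it, the statement is false.

Answer: False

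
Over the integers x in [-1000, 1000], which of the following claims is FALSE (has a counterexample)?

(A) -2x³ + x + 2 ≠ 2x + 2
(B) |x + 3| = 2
(A) x = 0: LHS = -2·0³ + 0 + 2 = 2, RHS = 2·0 + 2 = 2; 2 ≠ 2 — FAILS
(B) x = 0: LHS = |0 + 3| = |3| = 3; 3 = 2 — FAILS

Answer: Both A and B are false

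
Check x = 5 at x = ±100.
x = 100: 100 = 5 — FAILS
x = -100: -100 = 5 — FAILS

Answer: No, fails for both x = 100 and x = -100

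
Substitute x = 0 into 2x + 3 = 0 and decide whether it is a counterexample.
Substitute x = 0 into the relation:
x = 0: LHS = 2·0 + 3 = 3; 3 = 0 — FAILS

Since the claim fails at x = 0, this value is a counterexample.

Answer: Yes, x = 0 is a counterexample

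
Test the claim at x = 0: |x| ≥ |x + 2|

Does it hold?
x = 0: LHS = |0| = 0, RHS = |0 + 2| = |2| = 2; 0 ≥ 2 — FAILS

The relation fails at x = 0, so x = 0 is a counterexample.

Answer: No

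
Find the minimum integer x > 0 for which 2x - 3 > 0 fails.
Testing positive integers:
x = 1: LHS = 2·1 - 3 = -1; -1 > 0 — FAILS  ← smallest positive counterexample

Answer: x = 1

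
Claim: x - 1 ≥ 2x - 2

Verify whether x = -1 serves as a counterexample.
Substitute x = -1 into the relation:
x = -1: LHS = (-1) - 1 = -2, RHS = 2·(-1) - 2 = -4; -2 ≥ -4 — holds

The claim holds here, so x = -1 is not a counterexample. (A counterexample exists elsewhere, e.g. x = 2.)

Answer: No, x = -1 is not a counterexample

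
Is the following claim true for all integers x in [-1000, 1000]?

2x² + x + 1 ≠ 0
Over all integers in [-1000, 1000], LHS − RHS is always positive; it is smallest at x = 0, where it equals 1:
x = 0: LHS = 2·0² + 0 + 1 = 1; 1 ≠ 0 — holds
At the ends of the range:
x = -1000: LHS = 2·(-1000)² + (-1000) + 1 = 1999001; 1999001 ≠ 0 — holds
x = 1000: LHS = 2·1000² + 1000 + 1 = 2001001; 2001001 ≠ 0 — holds
Hence LHS − RHS is never 0, i.e. the two sides are never equal, so the relation holds for every integer in [-1000, 1000].

No counterexample exists.

Answer: True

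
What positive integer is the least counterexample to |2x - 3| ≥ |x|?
Testing positive integers:
x = 1: LHS = |2·1 - 3| = |-1| = 1, RHS = |1| = 1; 1 ≥ 1 — holds
x = 2: LHS = |2·2 - 3| = |1| = 1, RHS = |2| = 2; 1 ≥ 2 — FAILS  ← smallest positive counterexample

Answer: x = 2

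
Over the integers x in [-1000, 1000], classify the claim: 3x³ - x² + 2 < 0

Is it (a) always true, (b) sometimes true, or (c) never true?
Holds at x = -1: LHS = 3·(-1)³ - (-1)² + 2 = -2; -2 < 0 — holds
Fails at x = 0: LHS = 3·0³ - 0² + 2 = 2; 2 < 0 — FAILS
It is satisfied by some integers in the range but not all.

Answer: Sometimes true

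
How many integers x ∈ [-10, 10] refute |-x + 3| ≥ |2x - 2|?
Counterexamples in [-10, 10]: {-10, -9, -8, -7, -6, -5, -4, -3, -2, 2, 3, 4, 5, 6, 7, 8, 9, 10}.

Counting them gives 18 values.

Answer: 18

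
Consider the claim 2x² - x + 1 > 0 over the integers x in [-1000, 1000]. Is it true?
Over all integers in [-1000, 1000], LHS − RHS is smallest at x = 0, where it equals 1:
x = 0: LHS = 2·0² - 0 + 1 = 1; 1 > 0 — holds
At the ends of the range:
x = -1000: LHS = 2·(-1000)² - (-1000) + 1 = 2001001; 2001001 > 0 — holds
x = 1000: LHS = 2·1000² - 1000 + 1 = 1999001; 1999001 > 0 — holds
Hence LHS − RHS is never zero or negative, i.e. LHS > RHS throughout, so the relation holds for every integer in [-1000, 1000].

No counterexample exists.

Answer: True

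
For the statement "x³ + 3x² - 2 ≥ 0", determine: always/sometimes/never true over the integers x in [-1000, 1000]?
Holds at x = 1: LHS = 1³ + 3·1² - 2 = 2; 2 ≥ 0 — holds
Fails at x = 0: LHS = 0³ + 3·0² - 2 = -2; -2 ≥ 0 — FAILS
It is satisfied by some integers in the range but not all.

Answer: Sometimes true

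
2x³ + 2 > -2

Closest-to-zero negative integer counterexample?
Testing negative integers from -1 downward:
x = -1: LHS = 2·(-1)³ + 2 = 0; 0 > -2 — holds
x = -2: LHS = 2·(-2)³ + 2 = -14; -14 > -2 — FAILS  ← closest negative counterexample to 0

Answer: x = -2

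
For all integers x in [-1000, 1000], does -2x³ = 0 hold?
The claim fails at x = 1:
x = 1: LHS = -2·1³ = -2; -2 = 0 — FAILS

Because a single integer refutes it, the statement is false.

Answer: False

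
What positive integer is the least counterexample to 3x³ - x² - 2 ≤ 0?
Testing positive integers:
x = 1: LHS = 3·1³ - 1² - 2 = 0; 0 ≤ 0 — holds
x = 2: LHS = 3·2³ - 2² - 2 = 18; 18 ≤ 0 — FAILS  ← smallest positive counterexample

Answer: x = 2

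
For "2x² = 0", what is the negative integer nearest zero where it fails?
Testing negative integers from -1 downward:
x = -1: LHS = 2·(-1)² = 2; 2 = 0 — FAILS  ← closest negative counterexample to 0

Answer: x = -1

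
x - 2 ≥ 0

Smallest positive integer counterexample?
Testing positive integers:
x = 1: LHS = 1 - 2 = -1; -1 ≥ 0 — FAILS  ← smallest positive counterexample

Answer: x = 1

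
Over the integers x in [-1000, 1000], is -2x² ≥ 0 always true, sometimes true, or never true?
Holds at x = 0: LHS = -2·0² = 0; 0 ≥ 0 — holds
Fails at x = 1: LHS = -2·1² = -2; -2 ≥ 0 — FAILS
It is satisfied by some integers in the range but not all.

Answer: Sometimes true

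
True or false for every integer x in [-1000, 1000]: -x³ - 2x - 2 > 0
The claim fails at x = 0:
x = 0: LHS = -0³ - 2·0 - 2 = -2; -2 > 0 — FAILS

Because a single integer refutes it, the statement is false.

Answer: False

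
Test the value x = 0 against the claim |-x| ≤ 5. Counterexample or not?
Substitute x = 0 into the relation:
x = 0: LHS = |-0| = |0| = 0; 0 ≤ 5 — holds

The claim holds here, so x = 0 is not a counterexample. (A counterexample exists elsewhere, e.g. x = 6.)

Answer: No, x = 0 is not a counterexample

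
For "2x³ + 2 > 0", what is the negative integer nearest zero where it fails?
Testing negative integers from -1 downward:
x = -1: LHS = 2·(-1)³ + 2 = 0; 0 > 0 — FAILS  ← closest negative counterexample to 0

Answer: x = -1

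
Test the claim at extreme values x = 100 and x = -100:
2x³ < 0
x = 100: LHS = 2·100³ = 2000000; 2000000 < 0 — FAILS
x = -100: LHS = 2·(-100)³ = -2000000; -2000000 < 0 — holds

Answer: Partially: fails for x = 100, holds for x = -100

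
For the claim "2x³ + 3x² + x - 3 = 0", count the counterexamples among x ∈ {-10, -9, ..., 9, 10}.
Counterexamples in [-10, 10]: {-10, -9, -8, -7, -6, -5, -4, -3, -2, -1, 0, 1, 2, 3, 4, 5, 6, 7, 8, 9, 10}.

Counting them gives 21 values.

Answer: 21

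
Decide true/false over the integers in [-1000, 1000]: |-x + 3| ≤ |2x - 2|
The claim fails at x = 0:
x = 0: LHS = |-0 + 3| = |3| = 3, RHS = |2·0 - 2| = |-2| = 2; 3 ≤ 2 — FAILS

Because a single integer refutes it, the statement is false.

Answer: False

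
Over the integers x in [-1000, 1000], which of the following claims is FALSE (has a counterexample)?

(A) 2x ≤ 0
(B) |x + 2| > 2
(A) x = 1: LHS = 2·1 = 2; 2 ≤ 0 — FAILS
(B) x = 0: LHS = |0 + 2| = |2| = 2; 2 > 2 — FAILS

Answer: Both A and B are false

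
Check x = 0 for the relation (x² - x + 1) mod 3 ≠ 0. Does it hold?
x = 0: LHS = (0² - 0 + 1) mod 3 = 1 mod 3 = 1; 1 ≠ 0 — holds

The relation is satisfied at x = 0.

Answer: Yes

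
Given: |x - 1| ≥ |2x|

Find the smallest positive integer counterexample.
Testing positive integers:
x = 1: LHS = |1 - 1| = |0| = 0, RHS = |2·1| = |2| = 2; 0 ≥ 2 — FAILS  ← smallest positive counterexample

Answer: x = 1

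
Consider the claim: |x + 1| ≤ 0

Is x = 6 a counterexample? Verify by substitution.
Substitute x = 6 into the relation:
x = 6: LHS = |6 + 1| = |7| = 7; 7 ≤ 0 — FAILS

Since the claim fails at x = 6, this value is a counterexample.

Answer: Yes, x = 6 is a counterexample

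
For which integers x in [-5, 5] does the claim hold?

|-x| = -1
An absolute value is never negative, so the left side is ≥ 0 for every x, while the right side is -1. Tightest case in [-5, 5] is x = 0:
x = 0: LHS = |-0| = |0| = 0; 0 = -1 — FAILS
Hence LHS − RHS is never 0, i.e. the two sides are never equal, so the claimed relation (=) fails for every integer in [-5, 5].

Answer: None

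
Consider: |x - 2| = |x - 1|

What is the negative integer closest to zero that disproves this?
Testing negative integers from -1 downward:
x = -1: LHS = |(-1) - 2| = |-3| = 3, RHS = |(-1) - 1| = |-2| = 2; 3 = 2 — FAILS  ← closest negative counterexample to 0

Answer: x = -1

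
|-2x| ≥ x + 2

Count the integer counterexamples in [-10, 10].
Counterexamples in [-10, 10]: {0, 1}.

Counting them gives 2 values.

Answer: 2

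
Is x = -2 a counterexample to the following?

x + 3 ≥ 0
Substitute x = -2 into the relation:
x = -2: LHS = (-2) + 3 = 1; 1 ≥ 0 — holds

The claim holds here, so x = -2 is not a counterexample. (A counterexample exists elsewhere, e.g. x = -4.)

Answer: No, x = -2 is not a counterexample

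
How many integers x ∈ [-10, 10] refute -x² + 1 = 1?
Counterexamples in [-10, 10]: {-10, -9, -8, -7, -6, -5, -4, -3, -2, -1, 1, 2, 3, 4, 5, 6, 7, 8, 9, 10}.

Counting them gives 20 values.

Answer: 20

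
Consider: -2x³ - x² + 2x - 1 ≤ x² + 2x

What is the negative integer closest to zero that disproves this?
Testing negative integers from -1 downward:
x = -1: LHS = -2·(-1)³ - (-1)² + 2·(-1) - 1 = -2, RHS = (-1)² + 2·(-1) = -1; -2 ≤ -1 — holds
x = -2: LHS = -2·(-2)³ - (-2)² + 2·(-2) - 1 = 7, RHS = (-2)² + 2·(-2) = 0; 7 ≤ 0 — FAILS  ← closest negative counterexample to 0

Answer: x = -2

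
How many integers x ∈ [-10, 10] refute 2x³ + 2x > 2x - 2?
Counterexamples in [-10, 10]: {-10, -9, -8, -7, -6, -5, -4, -3, -2, -1}.

Counting them gives 10 values.

Answer: 10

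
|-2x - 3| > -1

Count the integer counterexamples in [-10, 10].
An absolute value is never negative, so the left side is ≥ 0 for every x, while the right side is -1. Tightest case in [-10, 10] is x = -1:
x = -1: LHS = |-2·(-1) - 3| = |-1| = 1; 1 > -1 — holds
Hence LHS − RHS is never zero or negative, i.e. LHS > RHS throughout, so the relation holds for every integer in [-10, 10].

No counterexample appears in that range.

Answer: 0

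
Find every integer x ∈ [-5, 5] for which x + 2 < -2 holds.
Holds for: {-5}
Fails for: {-4, -3, -2, -1, 0, 1, 2, 3, 4, 5}

Answer: {-5}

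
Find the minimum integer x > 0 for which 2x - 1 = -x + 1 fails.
Testing positive integers:
x = 1: LHS = 2·1 - 1 = 1, RHS = -1 + 1 = 0; 1 = 0 — FAILS  ← smallest positive counterexample

Answer: x = 1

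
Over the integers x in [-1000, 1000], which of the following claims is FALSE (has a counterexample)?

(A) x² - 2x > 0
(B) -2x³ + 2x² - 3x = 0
(A) x = 0: LHS = 0² - 2·0 = 0; 0 > 0 — FAILS
(B) x = 1: LHS = -2·1³ + 2·1² - 3·1 = -3; -3 = 0 — FAILS

Answer: Both A and B are false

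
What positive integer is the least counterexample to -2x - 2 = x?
Testing positive integers:
x = 1: LHS = -2·1 - 2 = -4; -4 = 1 — FAILS  ← smallest positive counterexample

Answer: x = 1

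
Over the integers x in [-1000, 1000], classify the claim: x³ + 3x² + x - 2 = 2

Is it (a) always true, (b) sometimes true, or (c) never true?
Track d = LHS − RHS over the integers in [-1000, 1000]. Equality would need d = 0, but d changes sign only between consecutive integers, jumping over 0:
x = 0: LHS = 0³ + 3·0² + 0 - 2 = -2; -2 = 2 — FAILS  (d = -4)
x = 1: LHS = 1³ + 3·1² + 1 - 2 = 3; 3 = 2 — FAILS  (d = 1)
Away from these crossings d keeps a constant sign, and checking every integer in [-1000, 1000] confirms d ≠ 0 throughout. Hence the two sides are never equal, so the claimed relation (=) fails for every integer in [-1000, 1000].

No integer in the range satisfies it.

Answer: Never true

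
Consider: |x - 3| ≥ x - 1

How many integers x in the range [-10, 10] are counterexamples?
Counterexamples in [-10, 10]: {3, 4, 5, 6, 7, 8, 9, 10}.

Counting them gives 8 values.

Answer: 8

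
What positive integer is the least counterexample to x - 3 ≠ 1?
Testing positive integers:
x = 1: LHS = 1 - 3 = -2; -2 ≠ 1 — holds
x = 2: LHS = 2 - 3 = -1; -1 ≠ 1 — holds
x = 3: LHS = 3 - 3 = 0; 0 ≠ 1 — holds
x = 4: LHS = 4 - 3 = 1; 1 ≠ 1 — FAILS  ← smallest positive counterexample

Answer: x = 4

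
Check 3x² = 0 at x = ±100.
x = 100: LHS = 3·100² = 30000; 30000 = 0 — FAILS
x = -100: LHS = 3·(-100)² = 30000; 30000 = 0 — FAILS

Answer: No, fails for both x = 100 and x = -100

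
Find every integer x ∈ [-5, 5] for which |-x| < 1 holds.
Holds for: {0}
Fails for: {-5, -4, -3, -2, -1, 1, 2, 3, 4, 5}

Answer: {0}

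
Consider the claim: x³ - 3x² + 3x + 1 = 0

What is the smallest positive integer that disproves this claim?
Testing positive integers:
x = 1: LHS = 1³ - 3·1² + 3·1 + 1 = 2; 2 = 0 — FAILS  ← smallest positive counterexample

Answer: x = 1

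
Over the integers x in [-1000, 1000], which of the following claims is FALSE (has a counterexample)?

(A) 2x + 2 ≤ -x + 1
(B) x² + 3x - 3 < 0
(A) x = 0: LHS = 2·0 + 2 = 2, RHS = -0 + 1 = 1; 2 ≤ 1 — FAILS
(B) x = 1: LHS = 1² + 3·1 - 3 = 1; 1 < 0 — FAILS

Answer: Both A and B are false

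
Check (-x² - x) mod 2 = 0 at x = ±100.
x = 100: LHS = (-100² - 100) mod 2 = (-10100) mod 2 = 0; 0 = 0 — holds
x = -100: LHS = (-(-100)² - (-100)) mod 2 = (-9900) mod 2 = 0; 0 = 0 — holds

Answer: Yes, holds for both x = 100 and x = -100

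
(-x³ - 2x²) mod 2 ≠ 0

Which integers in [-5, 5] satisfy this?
Holds for: {-5, -3, -1, 1, 3, 5}
Fails for: {-4, -2, 0, 2, 4}

Answer: {-5, -3, -1, 1, 3, 5}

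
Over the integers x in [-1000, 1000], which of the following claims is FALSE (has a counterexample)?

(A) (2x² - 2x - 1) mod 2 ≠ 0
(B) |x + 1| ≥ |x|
(A) For a polynomial with integer coefficients, its value mod 2 depends only on x mod 2, so it suffices to check one representative of each residue class, x = 0, 1:
x = 0: LHS = (2·0² - 2·0 - 1) mod 2 = (-1) mod 2 = 1; 1 ≠ 0 — holds
x = 1: LHS = (2·1² - 2·1 - 1) mod 2 = (-1) mod 2 = 1; 1 ≠ 0 — holds
The relation holds in every residue class, so the relation holds for every integer in [-1000, 1000].

(B) x = -1: LHS = |(-1) + 1| = |0| = 0, RHS = |-1| = 1; 0 ≥ 1 — FAILS

Only (B) has a counterexample.

Answer: B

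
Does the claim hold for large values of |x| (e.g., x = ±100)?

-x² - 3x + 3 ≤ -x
x = 100: LHS = -100² - 3·100 + 3 = -10297; -10297 ≤ -100 — holds
x = -100: LHS = -(-100)² - 3·(-100) + 3 = -9697, RHS = -(-100) = 100; -9697 ≤ 100 — holds

Answer: Yes, holds for both x = 100 and x = -100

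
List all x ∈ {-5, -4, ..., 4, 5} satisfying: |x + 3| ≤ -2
An absolute value is never negative, so the left side is ≥ 0 for every x, while the right side is -2. Tightest case in [-5, 5] is x = -3:
x = -3: LHS = |(-3) + 3| = |0| = 0; 0 ≤ -2 — FAILS
Hence LHS − RHS is never zero or negative, i.e. LHS > RHS throughout, so the claimed relation (≤) fails for every integer in [-5, 5].

Answer: None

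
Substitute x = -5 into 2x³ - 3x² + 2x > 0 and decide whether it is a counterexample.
Substitute x = -5 into the relation:
x = -5: LHS = 2·(-5)³ - 3·(-5)² + 2·(-5) = -335; -335 > 0 — FAILS

Since the claim fails at x = -5, this value is a counterexample.

Answer: Yes, x = -5 is a counterexample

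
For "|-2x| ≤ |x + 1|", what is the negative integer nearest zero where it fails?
Testing negative integers from -1 downward:
x = -1: LHS = |-2·(-1)| = |2| = 2, RHS = |(-1) + 1| = |0| = 0; 2 ≤ 0 — FAILS  ← closest negative counterexample to 0

Answer: x = -1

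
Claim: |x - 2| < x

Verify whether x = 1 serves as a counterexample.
Substitute x = 1 into the relation:
x = 1: LHS = |1 - 2| = |-1| = 1; 1 < 1 — FAILS

Since the claim fails at x = 1, this value is a counterexample.

Answer: Yes, x = 1 is a counterexample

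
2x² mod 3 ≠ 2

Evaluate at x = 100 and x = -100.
x = 100: LHS = (2·100²) mod 3 = 20000 mod 3 = 2; 2 ≠ 2 — FAILS
x = -100: LHS = (2·(-100)²) mod 3 = 20000 mod 3 = 2; 2 ≠ 2 — FAILS

Answer: No, fails for both x = 100 and x = -100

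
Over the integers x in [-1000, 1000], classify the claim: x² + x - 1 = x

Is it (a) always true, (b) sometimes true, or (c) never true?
Holds at x = 1: LHS = 1² + 1 - 1 = 1; 1 = 1 — holds
Fails at x = 0: LHS = 0² + 0 - 1 = -1; -1 = 0 — FAILS
It is satisfied by some integers in the range but not all.

Answer: Sometimes true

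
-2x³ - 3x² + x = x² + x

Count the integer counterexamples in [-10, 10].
Counterexamples in [-10, 10]: {-10, -9, -8, -7, -6, -5, -4, -3, -1, 1, 2, 3, 4, 5, 6, 7, 8, 9, 10}.

Counting them gives 19 values.

Answer: 19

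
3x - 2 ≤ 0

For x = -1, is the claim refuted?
Substitute x = -1 into the relation:
x = -1: LHS = 3·(-1) - 2 = -5; -5 ≤ 0 — holds

The claim holds here, so x = -1 is not a counterexample. (A counterexample exists elsewhere, e.g. x = 1.)

Answer: No, x = -1 is not a counterexample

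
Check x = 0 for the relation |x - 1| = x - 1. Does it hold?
x = 0: LHS = |0 - 1| = |-1| = 1, RHS = 0 - 1 = -1; 1 = -1 — FAILS

The relation fails at x = 0, so x = 0 is a counterexample.

Answer: No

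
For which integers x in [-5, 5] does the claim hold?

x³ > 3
Holds for: {2, 3, 4, 5}
Fails for: {-5, -4, -3, -2, -1, 0, 1}

Answer: {2, 3, 4, 5}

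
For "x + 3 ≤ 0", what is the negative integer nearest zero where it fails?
Testing negative integers from -1 downward:
x = -1: LHS = (-1) + 3 = 2; 2 ≤ 0 — FAILS  ← closest negative counterexample to 0

Answer: x = -1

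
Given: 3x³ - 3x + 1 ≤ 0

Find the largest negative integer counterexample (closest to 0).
Testing negative integers from -1 downward:
x = -1: LHS = 3·(-1)³ - 3·(-1) + 1 = 1; 1 ≤ 0 — FAILS  ← closest negative counterexample to 0

Answer: x = -1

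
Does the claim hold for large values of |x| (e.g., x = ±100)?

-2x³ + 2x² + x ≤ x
x = 100: LHS = -2·100³ + 2·100² + 100 = -1979900; -1979900 ≤ 100 — holds
x = -100: LHS = -2·(-100)³ + 2·(-100)² + (-100) = 2019900; 2019900 ≤ -100 — FAILS

Answer: Partially: holds for x = 100, fails for x = -100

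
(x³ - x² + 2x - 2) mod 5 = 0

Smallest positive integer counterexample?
Testing positive integers:
x = 1: LHS = (1³ - 1² + 2·1 - 2) mod 5 = 0 mod 5 = 0; 0 = 0 — holds
x = 2: LHS = (2³ - 2² + 2·2 - 2) mod 5 = 6 mod 5 = 1; 1 = 0 — FAILS  ← smallest positive counterexample

Answer: x = 2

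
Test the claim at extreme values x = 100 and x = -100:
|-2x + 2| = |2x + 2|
x = 100: LHS = |-2·100 + 2| = |-198| = 198, RHS = |2·100 + 2| = |202| = 202; 198 = 202 — FAILS
x = -100: LHS = |-2·(-100) + 2| = |202| = 202, RHS = |2·(-100) + 2| = |-198| = 198; 202 = 198 — FAILS

Answer: No, fails for both x = 100 and x = -100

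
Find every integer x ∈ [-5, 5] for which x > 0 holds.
Holds for: {1, 2, 3, 4, 5}
Fails for: {-5, -4, -3, -2, -1, 0}

Answer: {1, 2, 3, 4, 5}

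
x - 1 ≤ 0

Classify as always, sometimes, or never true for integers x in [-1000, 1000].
Holds at x = 0: LHS = 0 - 1 = -1; -1 ≤ 0 — holds
Fails at x = 2: LHS = 2 - 1 = 1; 1 ≤ 0 — FAILS
It is satisfied by some integers in the range but not all.

Answer: Sometimes true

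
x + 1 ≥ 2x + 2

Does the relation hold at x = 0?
x = 0: LHS = 0 + 1 = 1, RHS = 2·0 + 2 = 2; 1 ≥ 2 — FAILS

The relation fails at x = 0, so x = 0 is a counterexample.

Answer: No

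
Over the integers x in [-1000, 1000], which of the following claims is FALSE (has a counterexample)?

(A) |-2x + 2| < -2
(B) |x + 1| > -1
(A) x = 0: LHS = |-2·0 + 2| = |2| = 2; 2 < -2 — FAILS

(B) An absolute value is never negative, so the left side is ≥ 0 for every x, while the right side is -1. Tightest case in [-1000, 1000] is x = -1:
x = -1: LHS = |(-1) + 1| = |0| = 0; 0 > -1 — holds
Hence LHS − RHS is never zero or negative, i.e. LHS > RHS throughout, so the relation holds for every integer in [-1000, 1000].

Only (A) has a counterexample.

Answer: A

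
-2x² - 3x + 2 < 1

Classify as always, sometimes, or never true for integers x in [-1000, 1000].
Holds at x = 1: LHS = -2·1² - 3·1 + 2 = -3; -3 < 1 — holds
Fails at x = 0: LHS = -2·0² - 3·0 + 2 = 2; 2 < 1 — FAILS
It is satisfied by some integers in the range but not all.

Answer: Sometimes true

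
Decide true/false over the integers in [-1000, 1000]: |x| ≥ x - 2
Over all integers in [-1000, 1000], LHS − RHS is smallest at x = 0, where it equals 2:
x = 0: LHS = |0| = 0, RHS = 0 - 2 = -2; 0 ≥ -2 — holds
At the ends of the range:
x = -1000: LHS = |-1000| = 1000, RHS = (-1000) - 2 = -1002; 1000 ≥ -1002 — holds
x = 1000: LHS = |1000| = 1000, RHS = 1000 - 2 = 998; 1000 ≥ 998 — holds
Hence LHS − RHS is never negative, i.e. LHS ≥ RHS throughout, so the relation holds for every integer in [-1000, 1000].

No counterexample exists.

Answer: True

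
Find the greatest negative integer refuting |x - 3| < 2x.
Testing negative integers from -1 downward:
x = -1: LHS = |(-1) - 3| = |-4| = 4, RHS = 2·(-1) = -2; 4 < -2 — FAILS  ← closest negative counterexample to 0

Answer: x = -1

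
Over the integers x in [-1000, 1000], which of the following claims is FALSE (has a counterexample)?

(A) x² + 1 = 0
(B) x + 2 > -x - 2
(A) x = 0: LHS = 0² + 1 = 1; 1 = 0 — FAILS
(B) x = -2: LHS = (-2) + 2 = 0, RHS = -(-2) - 2 = 0; 0 > 0 — FAILS

Answer: Both A and B are false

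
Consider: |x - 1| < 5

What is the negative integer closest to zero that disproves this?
Testing negative integers from -1 downward:
x = -1: LHS = |(-1) - 1| = |-2| = 2; 2 < 5 — holds
x = -2: LHS = |(-2) - 1| = |-3| = 3; 3 < 5 — holds
x = -3: LHS = |(-3) - 1| = |-4| = 4; 4 < 5 — holds
x = -4: LHS = |(-4) - 1| = |-5| = 5; 5 < 5 — FAILS  ← closest negative counterexample to 0

Answer: x = -4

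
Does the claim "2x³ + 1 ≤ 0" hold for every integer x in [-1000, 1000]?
The claim fails at x = 0:
x = 0: LHS = 2·0³ + 1 = 1; 1 ≤ 0 — FAILS

Because a single integer refutes it, the statement is false.

Answer: False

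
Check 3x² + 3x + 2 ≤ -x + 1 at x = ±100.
x = 100: LHS = 3·100² + 3·100 + 2 = 30302, RHS = -100 + 1 = -99; 30302 ≤ -99 — FAILS
x = -100: LHS = 3·(-100)² + 3·(-100) + 2 = 29702, RHS = -(-100) + 1 = 101; 29702 ≤ 101 — FAILS

Answer: No, fails for both x = 100 and x = -100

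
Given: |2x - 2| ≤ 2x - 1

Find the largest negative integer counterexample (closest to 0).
Testing negative integers from -1 downward:
x = -1: LHS = |2·(-1) - 2| = |-4| = 4, RHS = 2·(-1) - 1 = -3; 4 ≤ -3 — FAILS  ← closest negative counterexample to 0

Answer: x = -1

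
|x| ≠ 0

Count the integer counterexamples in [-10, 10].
Counterexamples in [-10, 10]: {0}.

Counting them gives 1 values.

Answer: 1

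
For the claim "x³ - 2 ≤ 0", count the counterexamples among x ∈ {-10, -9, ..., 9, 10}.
Counterexamples in [-10, 10]: {2, 3, 4, 5, 6, 7, 8, 9, 10}.

Counting them gives 9 values.

Answer: 9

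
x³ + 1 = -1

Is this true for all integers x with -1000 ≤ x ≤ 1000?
The claim fails at x = 0:
x = 0: LHS = 0³ + 1 = 1; 1 = -1 — FAILS

Because a single integer refutes it, the statement is false.

Answer: False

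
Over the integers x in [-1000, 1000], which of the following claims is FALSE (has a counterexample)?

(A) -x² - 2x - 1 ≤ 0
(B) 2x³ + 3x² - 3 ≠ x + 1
(A) Over all integers in [-1000, 1000], LHS − RHS is largest at x = -1, where it equals 0:
x = -1: LHS = -(-1)² - 2·(-1) - 1 = 0; 0 ≤ 0 — holds
At the ends of the range:
x = -1000: LHS = -(-1000)² - 2·(-1000) - 1 = -998001; -998001 ≤ 0 — holds
x = 1000: LHS = -1000² - 2·1000 - 1 = -1002001; -1002001 ≤ 0 — holds
Hence LHS − RHS is never positive, i.e. LHS ≤ RHS throughout, so the relation holds for every integer in [-1000, 1000].

(B) x = 1: LHS = 2·1³ + 3·1² - 3 = 2, RHS = 1 + 1 = 2; 2 ≠ 2 — FAILS

Only (B) has a counterexample.

Answer: B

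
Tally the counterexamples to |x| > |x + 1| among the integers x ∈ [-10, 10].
Counterexamples in [-10, 10]: {0, 1, 2, 3, 4, 5, 6, 7, 8, 9, 10}.

Counting them gives 11 values.

Answer: 11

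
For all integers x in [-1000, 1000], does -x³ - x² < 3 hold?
The claim fails at x = -2:
x = -2: LHS = -(-2)³ - (-2)² = 4; 4 < 3 — FAILS

Because a single integer refutes it, the statement is false.

Answer: False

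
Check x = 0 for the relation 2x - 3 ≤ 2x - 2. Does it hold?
x = 0: LHS = 2·0 - 3 = -3, RHS = 2·0 - 2 = -2; -3 ≤ -2 — holds

The relation is satisfied at x = 0.

Answer: Yes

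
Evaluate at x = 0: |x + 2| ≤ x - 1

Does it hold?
x = 0: LHS = |0 + 2| = |2| = 2, RHS = 0 - 1 = -1; 2 ≤ -1 — FAILS

The relation fails at x = 0, so x = 0 is a counterexample.

Answer: No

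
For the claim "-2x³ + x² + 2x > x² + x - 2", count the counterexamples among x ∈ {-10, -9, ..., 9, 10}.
Counterexamples in [-10, 10]: {2, 3, 4, 5, 6, 7, 8, 9, 10}.

Counting them gives 9 values.

Answer: 9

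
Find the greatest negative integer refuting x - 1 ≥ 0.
Testing negative integers from -1 downward:
x = -1: LHS = (-1) - 1 = -2; -2 ≥ 0 — FAILS  ← closest negative counterexample to 0

Answer: x = -1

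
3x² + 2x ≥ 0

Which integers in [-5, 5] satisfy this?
Over all integers in [-5, 5], LHS − RHS is smallest at x = 0, where it equals 0:
x = 0: LHS = 3·0² + 2·0 = 0; 0 ≥ 0 — holds
At the ends of the range:
x = -5: LHS = 3·(-5)² + 2·(-5) = 65; 65 ≥ 0 — holds
x = 5: LHS = 3·5² + 2·5 = 85; 85 ≥ 0 — holds
Hence LHS − RHS is never negative, i.e. LHS ≥ RHS throughout, so the relation holds for every integer in [-5, 5].

Answer: All integers in [-5, 5]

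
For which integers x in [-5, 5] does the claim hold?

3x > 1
Holds for: {1, 2, 3, 4, 5}
Fails for: {-5, -4, -3, -2, -1, 0}

Answer: {1, 2, 3, 4, 5}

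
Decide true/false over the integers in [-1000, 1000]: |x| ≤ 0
The claim fails at x = 1:
x = 1: LHS = |1| = 1; 1 ≤ 0 — FAILS

Because a single integer refutes it, the statement is false.

Answer: False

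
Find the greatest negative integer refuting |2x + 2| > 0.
Testing negative integers from -1 downward:
x = -1: LHS = |2·(-1) + 2| = |0| = 0; 0 > 0 — FAILS  ← closest negative counterexample to 0

Answer: x = -1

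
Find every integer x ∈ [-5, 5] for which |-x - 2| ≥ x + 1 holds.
Over all integers in [-5, 5], LHS − RHS is smallest at x = 0, where it equals 1:
x = 0: LHS = |-0 - 2| = |-2| = 2, RHS = 0 + 1 = 1; 2 ≥ 1 — holds
At the ends of the range:
x = -5: LHS = |-(-5) - 2| = |3| = 3, RHS = (-5) + 1 = -4; 3 ≥ -4 — holds
x = 5: LHS = |-5 - 2| = |-7| = 7, RHS = 5 + 1 = 6; 7 ≥ 6 — holds
Hence LHS − RHS is never negative, i.e. LHS ≥ RHS throughout, so the relation holds for every integer in [-5, 5].

Answer: All integers in [-5, 5]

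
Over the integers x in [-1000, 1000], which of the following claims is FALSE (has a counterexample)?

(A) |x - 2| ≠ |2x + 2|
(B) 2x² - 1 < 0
(A) x = 0: LHS = |0 - 2| = |-2| = 2, RHS = |2·0 + 2| = |2| = 2; 2 ≠ 2 — FAILS
(B) x = 1: LHS = 2·1² - 1 = 1; 1 < 0 — FAILS

Answer: Both A and B are false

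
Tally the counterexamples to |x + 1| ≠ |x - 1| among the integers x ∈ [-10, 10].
Counterexamples in [-10, 10]: {0}.

Counting them gives 1 values.

Answer: 1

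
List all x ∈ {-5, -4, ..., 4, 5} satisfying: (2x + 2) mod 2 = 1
For a polynomial with integer coefficients, its value mod 2 depends only on x mod 2, so it suffices to check one representative of each residue class, x = 0, 1:
x = 0: LHS = (2·0 + 2) mod 2 = 2 mod 2 = 0; 0 = 1 — FAILS
x = 1: LHS = (2·1 + 2) mod 2 = 4 mod 2 = 0; 0 = 1 — FAILS
The relation fails in every residue class, so the claimed relation (=) fails for every integer in [-5, 5].

Answer: None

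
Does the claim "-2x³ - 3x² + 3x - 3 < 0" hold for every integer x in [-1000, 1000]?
The claim fails at x = -3:
x = -3: LHS = -2·(-3)³ - 3·(-3)² + 3·(-3) - 3 = 15; 15 < 0 — FAILS

Because a single integer refutes it, the statement is false.

Answer: False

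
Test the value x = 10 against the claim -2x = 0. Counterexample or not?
Substitute x = 10 into the relation:
x = 10: LHS = -2·10 = -20; -20 = 0 — FAILS

Since the claim fails at x = 10, this value is a counterexample.

Answer: Yes, x = 10 is a counterexample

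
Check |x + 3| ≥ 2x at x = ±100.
x = 100: LHS = |100 + 3| = |103| = 103, RHS = 2·100 = 200; 103 ≥ 200 — FAILS
x = -100: LHS = |(-100) + 3| = |-97| = 97, RHS = 2·(-100) = -200; 97 ≥ -200 — holds

Answer: Partially: fails for x = 100, holds for x = -100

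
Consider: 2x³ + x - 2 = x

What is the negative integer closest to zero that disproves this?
Testing negative integers from -1 downward:
x = -1: LHS = 2·(-1)³ + (-1) - 2 = -5; -5 = -1 — FAILS  ← closest negative counterexample to 0

Answer: x = -1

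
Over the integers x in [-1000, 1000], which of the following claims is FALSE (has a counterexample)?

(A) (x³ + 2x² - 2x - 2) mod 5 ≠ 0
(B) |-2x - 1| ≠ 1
(A) x = 2: LHS = (2³ + 2·2² - 2·2 - 2) mod 5 = 10 mod 5 = 0; 0 ≠ 0 — FAILS
(B) x = 0: LHS = |-2·0 - 1| = |-1| = 1; 1 ≠ 1 — FAILS

Answer: Both A and B are false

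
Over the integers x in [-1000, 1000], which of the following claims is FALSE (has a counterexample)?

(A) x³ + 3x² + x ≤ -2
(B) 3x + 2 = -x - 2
(A) x = 0: LHS = 0³ + 3·0² + 0 = 0; 0 ≤ -2 — FAILS
(B) x = 0: LHS = 3·0 + 2 = 2, RHS = -0 - 2 = -2; 2 = -2 — FAILS

Answer: Both A and B are false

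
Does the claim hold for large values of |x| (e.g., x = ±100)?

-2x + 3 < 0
x = 100: LHS = -2·100 + 3 = -197; -197 < 0 — holds
x = -100: LHS = -2·(-100) + 3 = 203; 203 < 0 — FAILS

Answer: Partially: holds for x = 100, fails for x = -100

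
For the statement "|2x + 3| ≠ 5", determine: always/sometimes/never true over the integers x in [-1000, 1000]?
Holds at x = 0: LHS = |2·0 + 3| = |3| = 3; 3 ≠ 5 — holds
Fails at x = 1: LHS = |2·1 + 3| = |5| = 5; 5 ≠ 5 — FAILS
It is satisfied by some integers in the range but not all.

Answer: Sometimes true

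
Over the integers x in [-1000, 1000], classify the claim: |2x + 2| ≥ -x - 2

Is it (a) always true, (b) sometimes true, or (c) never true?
Over all integers in [-1000, 1000], LHS − RHS is smallest at x = -1, where it equals 1:
x = -1: LHS = |2·(-1) + 2| = |0| = 0, RHS = -(-1) - 2 = -1; 0 ≥ -1 — holds
At the ends of the range:
x = -1000: LHS = |2·(-1000) + 2| = |-1998| = 1998, RHS = -(-1000) - 2 = 998; 1998 ≥ 998 — holds
x = 1000: LHS = |2·1000 + 2| = |2002| = 2002, RHS = -1000 - 2 = -1002; 2002 ≥ -1002 — holds
Hence LHS − RHS is never negative, i.e. LHS ≥ RHS throughout, so the relation holds for every integer in [-1000, 1000].

No counterexample exists.

Answer: Always true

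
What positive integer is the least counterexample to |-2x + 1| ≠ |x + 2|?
Testing positive integers:
x = 1: LHS = |-2·1 + 1| = |-1| = 1, RHS = |1 + 2| = |3| = 3; 1 ≠ 3 — holds
x = 2: LHS = |-2·2 + 1| = |-3| = 3, RHS = |2 + 2| = |4| = 4; 3 ≠ 4 — holds
x = 3: LHS = |-2·3 + 1| = |-5| = 5, RHS = |3 + 2| = |5| = 5; 5 ≠ 5 — FAILS  ← smallest positive counterexample

Answer: x = 3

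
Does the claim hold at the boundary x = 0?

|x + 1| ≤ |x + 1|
x = 0: LHS = |0 + 1| = |1| = 1, RHS = |0 + 1| = |1| = 1; 1 ≤ 1 — holds

The relation is satisfied at x = 0.

Answer: Yes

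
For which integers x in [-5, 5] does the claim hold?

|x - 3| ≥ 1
Holds for: {-5, -4, -3, -2, -1, 0, 1, 2, 4, 5}
Fails for: {3}

Answer: {-5, -4, -3, -2, -1, 0, 1, 2, 4, 5}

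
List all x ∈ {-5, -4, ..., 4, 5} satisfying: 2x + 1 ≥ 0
Holds for: {0, 1, 2, 3, 4, 5}
Fails for: {-5, -4, -3, -2, -1}

Answer: {0, 1, 2, 3, 4, 5}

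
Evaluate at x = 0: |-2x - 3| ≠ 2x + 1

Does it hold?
x = 0: LHS = |-2·0 - 3| = |-3| = 3, RHS = 2·0 + 1 = 1; 3 ≠ 1 — holds

The relation is satisfied at x = 0.

Answer: Yes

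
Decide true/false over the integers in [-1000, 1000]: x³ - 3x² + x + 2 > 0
The claim fails at x = -1:
x = -1: LHS = (-1)³ - 3·(-1)² + (-1) + 2 = -3; -3 > 0 — FAILS

Because a single integer refutes it, the statement is false.

Answer: False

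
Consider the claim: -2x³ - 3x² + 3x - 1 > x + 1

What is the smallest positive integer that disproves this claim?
Testing positive integers:
x = 1: LHS = -2·1³ - 3·1² + 3·1 - 1 = -3, RHS = 1 + 1 = 2; -3 > 2 — FAILS  ← smallest positive counterexample

Answer: x = 1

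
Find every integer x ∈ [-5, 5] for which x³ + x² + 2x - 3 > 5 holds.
Holds for: {2, 3, 4, 5}
Fails for: {-5, -4, -3, -2, -1, 0, 1}

Answer: {2, 3, 4, 5}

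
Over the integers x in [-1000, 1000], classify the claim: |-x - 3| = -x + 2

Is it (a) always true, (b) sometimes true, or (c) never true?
Track d = LHS − RHS over the integers in [-1000, 1000]. Equality would need d = 0, but d changes sign only between consecutive integers, jumping over 0:
x = -1: LHS = |-(-1) - 3| = |-2| = 2, RHS = -(-1) + 2 = 3; 2 = 3 — FAILS  (d = -1)
x = 0: LHS = |-0 - 3| = |-3| = 3, RHS = -0 + 2 = 2; 3 = 2 — FAILS  (d = 1)
Away from these crossings d keeps a constant sign, and checking every integer in [-1000, 1000] confirms d ≠ 0 throughout. Hence the two sides are never equal, so the claimed relation (=) fails for every integer in [-1000, 1000].

No integer in the range satisfies it.

Answer: Never true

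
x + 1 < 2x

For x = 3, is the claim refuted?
Substitute x = 3 into the relation:
x = 3: LHS = 3 + 1 = 4, RHS = 2·3 = 6; 4 < 6 — holds

The claim holds here, so x = 3 is not a counterexample. (A counterexample exists elsewhere, e.g. x = 0.)

Answer: No, x = 3 is not a counterexample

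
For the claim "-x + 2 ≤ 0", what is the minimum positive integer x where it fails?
Testing positive integers:
x = 1: LHS = -1 + 2 = 1; 1 ≤ 0 — FAILS  ← smallest positive counterexample

Answer: x = 1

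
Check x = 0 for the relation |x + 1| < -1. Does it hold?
x = 0: LHS = |0 + 1| = |1| = 1; 1 < -1 — FAILS

The relation fails at x = 0, so x = 0 is a counterexample.

Answer: No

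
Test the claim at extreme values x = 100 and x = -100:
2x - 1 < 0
x = 100: LHS = 2·100 - 1 = 199; 199 < 0 — FAILS
x = -100: LHS = 2·(-100) - 1 = -201; -201 < 0 — holds

Answer: Partially: fails for x = 100, holds for x = -100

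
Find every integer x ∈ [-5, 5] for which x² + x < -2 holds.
Over all integers in [-5, 5], LHS − RHS is smallest at x = 0, where it equals 2:
x = 0: LHS = 0² + 0 = 0; 0 < -2 — FAILS
At the ends of the range:
x = -5: LHS = (-5)² + (-5) = 20; 20 < -2 — FAILS
x = 5: LHS = 5² + 5 = 30; 30 < -2 — FAILS
Hence LHS − RHS is never negative, i.e. LHS ≥ RHS throughout, so the claimed relation (<) fails for every integer in [-5, 5].

Answer: None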